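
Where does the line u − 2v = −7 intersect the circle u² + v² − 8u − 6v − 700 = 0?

(−21, −7) and (27, 17)

From the line, v = (7 + u)/2. Substituting:
5u² − 30u − 2835 = 0  ⟹  u² − 6u − 567 = 0
u = 27 or u = −21, giving (27, 17) and (−21, −7).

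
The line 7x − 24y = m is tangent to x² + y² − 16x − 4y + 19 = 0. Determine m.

m = −167 or m = 183

For a tangent, require d(centre, line) = r = 7.
|7·8 − 24·2 − m| / √625 = 7
|m − (8)| = 7·25, so m = 183 or m = −167.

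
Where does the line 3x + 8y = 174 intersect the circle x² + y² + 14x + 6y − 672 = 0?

(−6, 24) and (10, 18)

From the line, y = (174 − 3x)/8. Substituting:
73x² − 292x − 4380 = 0  ⟹  x² − 4x − 60 = 0
x = 10 or x = −6, giving (10, 18) and (−6, 24).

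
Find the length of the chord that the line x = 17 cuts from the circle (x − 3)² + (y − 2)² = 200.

The line gives x = 17. Substituting into the circle:
y² − 4y = 0
y = 4 or y = 0, giving (17, 4) and (17, 0).
|(17, 4) − (17, 0)| = √((0)² + (4)²) = 4.

4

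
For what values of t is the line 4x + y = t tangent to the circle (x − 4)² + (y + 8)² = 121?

The line touches the circle iff its distance from (4, −8) is 11:
|4·4 + 1·(−8) − t| / √17 = 11
|t − (8)| = 11√17.

t = 8 ± 11√17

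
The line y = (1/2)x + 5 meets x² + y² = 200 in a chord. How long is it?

Express y = (10 + x)/2 and substitute into the circle:
5x² + 20x − 700 = 0  ⟹  x² + 4x − 140 = 0
x = 10 or x = −14, giving (10, 10) and (−14, −2).
|(10, 10) − (−14, −2)| = √((24)² + (12)²) = 12√5.

12√5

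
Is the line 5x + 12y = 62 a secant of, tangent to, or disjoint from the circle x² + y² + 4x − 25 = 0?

disjoint

Substituting the line into the circle gives 169x² − 44x + 244 = 0.
Δ = 1936 − 164944 = −163008.
No real roots: the line does not meet the circle.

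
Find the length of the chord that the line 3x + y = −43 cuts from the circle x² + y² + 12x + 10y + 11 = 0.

2√10

Centre (−6, −5), r² = 50. Perpendicular distance d from centre to line = |20| / √10 = 20/√10.
Half the chord is √(r² − d²) = √(10), so the full chord is 2√10.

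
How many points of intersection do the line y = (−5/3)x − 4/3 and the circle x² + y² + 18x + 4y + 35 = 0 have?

0

d² = (5·(−9) + 3·(−2) − (−4))²/34 = 2209/34; r² = 50.
Since d² > r², the line lies outside the circle.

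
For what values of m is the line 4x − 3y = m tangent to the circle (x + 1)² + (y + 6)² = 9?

m = −1 or m = 29

For a tangent, require d(centre, line) = r = 3.
|4·(−1) − 3·(−6) − m| / √25 = 3
|m − (14)| = 3·5, so m = 29 or m = −1.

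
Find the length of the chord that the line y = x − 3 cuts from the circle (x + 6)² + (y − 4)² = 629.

Substitute y = x − 3:
2x² − 2x − 544 = 0  ⟹  x² − x − 272 = 0
x = 17 or x = −16, giving (17, 14) and (−16, −19).
|(17, 14) − (−16, −19)| = √((33)² + (33)²) = 33√2.

33√2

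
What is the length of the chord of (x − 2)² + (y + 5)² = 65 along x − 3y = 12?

Express y = (−12 + x)/3 and substitute into the circle:
10x² − 30x − 540 = 0  ⟹  x² − 3x − 54 = 0
x = 9 or x = −6, giving (9, −1) and (−6, −6).
|(9, −1) − (−6, −6)| = √((15)² + (5)²) = 5√10.

5√10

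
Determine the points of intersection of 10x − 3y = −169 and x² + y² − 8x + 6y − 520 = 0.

Express y = (169 + 10x)/3 and substitute into the circle:
109x² + 3488x + 26923 = 0  ⟹  x² + 32x + 247 = 0
x = −13 or x = −19, giving (−13, 13) and (−19, −7).

(−19, −7) and (−13, 13)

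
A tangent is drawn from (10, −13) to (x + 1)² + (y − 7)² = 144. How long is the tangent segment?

√377

Centre (−1, 7), r² = 144. |PO|² = (11)² + (−20)² = 521.
Power of the point: PT² = |PO|² − r² = 377, so PT = √377.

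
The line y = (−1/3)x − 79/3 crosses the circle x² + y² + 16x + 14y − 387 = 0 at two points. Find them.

(−28, −17) and (2, −27)

Substitute y = (−79 − x)/3:
10x² + 260x − 560 = 0  ⟹  x² + 26x − 56 = 0
x = 2 or x = −28, giving (2, −27) and (−28, −17).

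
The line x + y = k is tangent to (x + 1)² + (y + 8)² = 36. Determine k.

Tangency holds when the distance from the centre (−1, −8) to the line equals the radius 6:
|1·(−1) + 1·(−8) − k| / √2 = 6
|k − (−9)| = 6√2.

k = −9 ± 6√2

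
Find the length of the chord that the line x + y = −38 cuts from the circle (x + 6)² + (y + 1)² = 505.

From the line, y = −x − 38. Substituting:
2x² + 86x + 900 = 0  ⟹  x² + 43x + 450 = 0
x = −18 or x = −25, giving (−18, −20) and (−25, −13).
|(−18, −20) − (−25, −13)| = √((7)² + (−7)²) = 7√2.

7√2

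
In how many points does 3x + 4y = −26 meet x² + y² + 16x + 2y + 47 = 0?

Substituting the line into the circle gives 25x² + 388x + 1220 = 0.
Discriminant = (388)² − 4·25·(1220) = 28544 > 0.
Two real roots: the line is a secant.

2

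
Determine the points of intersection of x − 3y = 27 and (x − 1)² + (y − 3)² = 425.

From the line, y = (−27 + x)/3. Substituting:
10x² − 90x − 2520 = 0  ⟹  x² − 9x − 252 = 0
x = 21 or x = −12, giving (21, −2) and (−12, −13).

(−12, −13) and (21, −2)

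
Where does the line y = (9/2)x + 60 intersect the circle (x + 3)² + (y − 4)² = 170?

(−14, −3) and (−10, 15)

From the line, y = (120 + 9x)/2. Substituting:
85x² + 2040x + 11900 = 0  ⟹  x² + 24x + 140 = 0
x = −10 or x = −14, giving (−10, 15) and (−14, −3).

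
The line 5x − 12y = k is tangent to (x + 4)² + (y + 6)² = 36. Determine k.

k = −26 or k = 130

Tangency holds when the distance from the centre (−4, −6) to the line equals the radius 6:
|5·(−4) − 12·(−6) − k| / √169 = 6
|k − (52)| = 6·13, so k = 130 or k = −26.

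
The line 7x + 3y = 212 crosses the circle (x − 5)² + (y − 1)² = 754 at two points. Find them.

Substitute y = (212 − 7x)/3:
58x² − 3016x + 37120 = 0  ⟹  x² − 52x + 640 = 0
x = 32 or x = 20, giving (32, −4) and (20, 24).

(20, 24) and (32, −4)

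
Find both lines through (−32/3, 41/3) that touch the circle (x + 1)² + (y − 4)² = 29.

A line y − (41/3) = m(x − (−32/3)) is tangent when its distance from (−1, 4) is √29:
[m·(29/3) − (−29/3)]² = 29(m² + 1)
10m² + 29m + 10 = 0, so m = −2/5 or m = −5/2.
Through (−32/3, 41/3) these give 2x + 5y = 47 and 5x + 2y = −26.

2x + 5y = 47 and 5x + 2y = −26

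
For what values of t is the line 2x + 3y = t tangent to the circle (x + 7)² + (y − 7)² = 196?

Tangency holds when the distance from the centre (−7, 7) to the line equals the radius 14:
|2·(−7) + 3·7 − t| / √13 = 14
|t − (7)| = 14√13.

t = 7 ± 14√13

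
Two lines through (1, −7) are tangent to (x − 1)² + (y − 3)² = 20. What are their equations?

2x − y = 9 and 2x + y = −5

Let a tangent through (1, −7) have slope m. Its distance from (1, 3) must equal 2√5:
[m·(0) − (10)]² = 20(m² + 1)
m² − 4 = 0, so m = 2 or m = −2.
With m = 2: 2x − y = 9. With m = −2: 2x + y = −5.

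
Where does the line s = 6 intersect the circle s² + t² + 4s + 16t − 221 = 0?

(6, −23) and (6, 7)

The line gives s = 6. Substituting into the circle:
t² + 16t − 161 = 0
t = 7 or t = −23, giving (6, 7) and (6, −23).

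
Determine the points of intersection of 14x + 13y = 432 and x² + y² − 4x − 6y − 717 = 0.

Substitute y = (432 − 14x)/13:
365x² − 11680x + 31755 = 0  ⟹  x² − 32x + 87 = 0
x = 29 or x = 3, giving (29, 2) and (3, 30).

(3, 30) and (29, 2)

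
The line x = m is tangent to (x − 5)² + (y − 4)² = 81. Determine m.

The line touches the circle iff its distance from (5, 4) is 9:
|1·5 + 0·4 − m| / √1 = 9
|m − (5)| = 9, so m = 14 or m = −4.

m = −4 or m = 14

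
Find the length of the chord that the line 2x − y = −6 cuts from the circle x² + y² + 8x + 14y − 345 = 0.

18√5

The distance from (−4, −7) to the line is 5/√5, and r² = 410.
Chord = 2√(r² − d²) = 2·√(405) = 18√5.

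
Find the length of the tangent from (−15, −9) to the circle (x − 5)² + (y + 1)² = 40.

2√106

Centre (5, −1), r² = 40. |PO|² = (−20)² + (−8)² = 464.
Power of the point: PT² = |PO|² − r² = 424, so PT = 2√106.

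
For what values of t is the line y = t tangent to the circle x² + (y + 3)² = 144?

For a tangent, require d(centre, line) = r = 12.
|0·0 + 1·(−3) − t| / √1 = 12
|t − (−3)| = 12, so t = 9 or t = −15.

t = −15 or t = 9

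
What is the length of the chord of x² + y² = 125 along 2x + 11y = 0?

10√5

Express y = (−2x)/11 and substitute into the circle:
125x² − 15125 = 0  ⟹  x² − 121 = 0
x = 11 or x = −11, giving (11, −2) and (−11, 2).
|(11, −2) − (−11, 2)| = √((22)² + (−4)²) = 10√5.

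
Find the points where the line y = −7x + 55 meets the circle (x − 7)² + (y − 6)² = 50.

Express y = −7x + 55 and substitute into the circle:
50x² − 700x + 2400 = 0  ⟹  x² − 14x + 48 = 0
x = 8 or x = 6, giving (8, −1) and (6, 13).

(6, 13) and (8, −1)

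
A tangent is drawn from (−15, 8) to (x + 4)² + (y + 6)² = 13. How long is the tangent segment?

4√19

With centre O = (−4, −6), |OP|² = 317 and r² = 13.
Power of the point: PT² = |PO|² − r² = 304, so PT = 4√19.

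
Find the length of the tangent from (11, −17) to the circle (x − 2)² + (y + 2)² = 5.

With centre O = (2, −2), |OP|² = 306 and r² = 5.
Power of the point: PT² = |PO|² − r² = 301, so PT = √301.

√301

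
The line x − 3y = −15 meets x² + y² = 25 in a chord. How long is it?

√10

Centre (0, 0), r² = 25. Perpendicular distance d from centre to line = |15| / √10 = 15/√10.
Half the chord is √(r² − d²) = √(5/2), so the full chord is √10.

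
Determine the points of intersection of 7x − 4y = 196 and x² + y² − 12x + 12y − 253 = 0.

(16, −21) and (24, −7)

Express y = (−196 + 7x)/4 and substitute into the circle:
65x² − 2600x + 24960 = 0  ⟹  x² − 40x + 384 = 0
x = 24 or x = 16, giving (24, −7) and (16, −21).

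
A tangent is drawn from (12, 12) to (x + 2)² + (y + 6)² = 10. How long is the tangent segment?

With centre O = (−2, −6), |OP|² = 520 and r² = 10.
The tangent meets the radius at right angles, so tangent² = |PO|² − r² = 520 − 10 = 510.

√510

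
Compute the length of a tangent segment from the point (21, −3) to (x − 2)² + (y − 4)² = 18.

14√2

The centre is (2, 4) and r = 3√2. The square of the distance from P to the centre is 361 + 49 = 410.
The tangent meets the radius at right angles, so tangent² = |PO|² − r² = 410 − 18 = 392.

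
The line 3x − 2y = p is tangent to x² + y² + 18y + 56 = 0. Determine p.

p = 18 ± 5√13

The line touches the circle iff its distance from (0, −9) is 5:
|3·0 − 2·(−9) − p| / √13 = 5
|p − (18)| = 5√13.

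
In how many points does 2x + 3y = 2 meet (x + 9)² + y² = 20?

Substituting the line into the circle gives 13x² + 154x + 553 = 0.
Δ = 23716 − 28756 = −5040.
No real roots: the line does not meet the circle.

0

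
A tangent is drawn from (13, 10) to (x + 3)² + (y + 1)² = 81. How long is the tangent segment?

Centre (−3, −1), r² = 81. |PO|² = (16)² + (11)² = 377.
The tangent meets the radius at right angles, so tangent² = |PO|² − r² = 377 − 81 = 296.

2√74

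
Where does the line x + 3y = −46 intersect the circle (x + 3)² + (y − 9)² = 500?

(−13, −11) and (−7, −13)

Express y = (−46 − x)/3 and substitute into the circle:
10x² + 200x + 910 = 0  ⟹  x² + 20x + 91 = 0
x = −7 or x = −13, giving (−7, −13) and (−13, −11).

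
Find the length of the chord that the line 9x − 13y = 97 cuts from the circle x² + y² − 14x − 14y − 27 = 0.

5√10

The distance from (7, 7) to the line is 125/√250, and r² = 125.
Chord = 2√(r² − d²) = 2·√(125/2) = 5√10.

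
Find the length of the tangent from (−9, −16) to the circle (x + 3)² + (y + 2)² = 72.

4√10

The centre is (−3, −2) and r = 6√2. The square of the distance from P to the centre is 36 + 196 = 232.
The tangent meets the radius at right angles, so tangent² = |PO|² − r² = 232 − 72 = 160.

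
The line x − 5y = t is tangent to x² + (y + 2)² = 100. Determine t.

t = 10 ± 10√26

Tangency holds when the distance from the centre (0, −2) to the line equals the radius 10:
|1·0 − 5·(−2) − t| / √26 = 10
|t − (10)| = 10√26.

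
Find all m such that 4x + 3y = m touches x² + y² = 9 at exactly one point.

The line touches the circle iff its distance from (0, 0) is 3:
|4·0 + 3·0 − m| / √25 = 3
|m| = 3·5, so m = 15 or m = −15.

m = −15 or m = 15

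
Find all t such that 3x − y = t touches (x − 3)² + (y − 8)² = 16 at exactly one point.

t = 1 ± 4√10

Tangency holds when the distance from the centre (3, 8) to the line equals the radius 4:
|3·3 − 1·8 − t| / √10 = 4
|t − (1)| = 4√10.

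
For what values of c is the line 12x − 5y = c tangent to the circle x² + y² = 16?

Tangency holds when the distance from the centre (0, 0) to the line equals the radius 4:
|12·0 − 5·0 − c| / √169 = 4
|c| = 4·13, so c = 52 or c = −52.

c = −52 or c = 52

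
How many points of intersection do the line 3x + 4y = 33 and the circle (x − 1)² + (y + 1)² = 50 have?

Substituting the line into the circle gives 25x² − 254x + 585 = 0.
Discriminant = (−254)² − 4·25·(585) = 6016 > 0.
Two real roots: the line is a secant.

2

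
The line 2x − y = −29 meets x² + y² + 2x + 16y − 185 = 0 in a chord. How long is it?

The distance from (−1, −8) to the line is 35/√5, and r² = 250.
Half the chord is √(r² − d²) = √(5), so the full chord is 2√5.

2√5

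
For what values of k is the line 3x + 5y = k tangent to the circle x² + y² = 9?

The line touches the circle iff its distance from (0, 0) is 3:
|3·0 + 5·0 − k| / √34 = 3
|k| = 3√34.

k = ±3√34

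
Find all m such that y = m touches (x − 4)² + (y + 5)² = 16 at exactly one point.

For a tangent, require d(centre, line) = r = 4.
|0·4 + 1·(−5) − m| / √1 = 4
|m − (−5)| = 4, so m = −1 or m = −9.

m = −9 or m = −1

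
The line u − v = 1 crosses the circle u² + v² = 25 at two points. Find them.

(−3, −4) and (4, 3)

Substitute v = u − 1:
2u² − 2u − 24 = 0  ⟹  u² − u − 12 = 0
u = 4 or u = −3, giving (4, 3) and (−3, −4).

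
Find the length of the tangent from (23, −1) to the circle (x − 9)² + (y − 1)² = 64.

With centre O = (9, 1), |OP|² = 200 and r² = 64.
By the tangent–radius right angle, tangent length = √(|PO|² − r²) = √136 = 2√34.

2√34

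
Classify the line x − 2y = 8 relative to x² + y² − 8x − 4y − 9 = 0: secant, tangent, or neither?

Centre (4, 2), r² = 29. Distance² from centre to line = (−8)²/5 = 64/5.
Since d² < r², the line cuts the circle twice.

secant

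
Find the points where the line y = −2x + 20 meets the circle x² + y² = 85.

(7, 6) and (9, 2)

From the line, y = −2x + 20. Substituting:
5x² − 80x + 315 = 0  ⟹  x² − 16x + 63 = 0
x = 9 or x = 7, giving (9, 2) and (7, 6).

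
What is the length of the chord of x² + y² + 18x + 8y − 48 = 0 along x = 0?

The line gives x = 0. Substituting into the circle:
y² + 8y − 48 = 0
y = 4 or y = −12, giving (0, 4) and (0, −12).
Chord length = distance between (0, 4) and (0, −12) = √256 = 16.

16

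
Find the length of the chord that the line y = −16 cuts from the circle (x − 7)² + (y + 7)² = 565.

Centre (7, −7), r² = 565. Perpendicular distance d from centre to line = |9| / √1 = 9.
Half the chord is √(r² − d²) = √(484), so the full chord is 44.

44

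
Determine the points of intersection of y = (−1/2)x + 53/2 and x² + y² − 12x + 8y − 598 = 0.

Express y = (53 − x)/2 and substitute into the circle:
5x² − 170x + 1265 = 0  ⟹  x² − 34x + 253 = 0
x = 23 or x = 11, giving (23, 15) and (11, 21).

(11, 21) and (23, 15)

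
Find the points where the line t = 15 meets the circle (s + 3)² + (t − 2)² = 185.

From the line, t = 15. Substituting:
s² + 6s − 7 = 0
s = 1 or s = −7, giving (1, 15) and (−7, 15).

(−7, 15) and (1, 15)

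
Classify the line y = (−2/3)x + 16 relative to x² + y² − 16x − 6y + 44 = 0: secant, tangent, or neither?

Substituting the line into the circle gives 13x² − 300x + 1836 = 0.
Discriminant = (−300)² − 4·13·(1836) = −5472 < 0.
No real roots: the line does not meet the circle.

neither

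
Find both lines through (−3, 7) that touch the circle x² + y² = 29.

2x + 5y = 29 and 5x − 2y = −29

Let a tangent through (−3, 7) have slope m. Its distance from (0, 0) must equal √29:
[m·(3) − (−7)]² = 29(m² + 1)
10m² − 21m − 10 = 0, so m = −2/5 or m = 5/2.
With m = −2/5: 2x + 5y = 29. With m = 5/2: 5x − 2y = −29.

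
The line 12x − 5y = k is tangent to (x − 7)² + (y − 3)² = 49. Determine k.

The line touches the circle iff its distance from (7, 3) is 7:
|12·7 − 5·3 − k| / √169 = 7
|k − (69)| = 7·13, so k = 160 or k = −22.

k = −22 or k = 160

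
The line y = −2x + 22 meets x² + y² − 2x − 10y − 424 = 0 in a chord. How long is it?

Centre (1, 5), r² = 450. Perpendicular distance d from centre to line = |−15| / √5 = 15/√5.
Half the chord is √(r² − d²) = √(405), so the full chord is 18√5.

18√5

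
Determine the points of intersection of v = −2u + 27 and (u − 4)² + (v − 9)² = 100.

(4, 19) and (12, 3)

Express v = −2u + 27 and substitute into the circle:
5u² − 80u + 240 = 0  ⟹  u² − 16u + 48 = 0
u = 12 or u = 4, giving (12, 3) and (4, 19).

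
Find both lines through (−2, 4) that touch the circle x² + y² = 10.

A line y − (4) = m(x − (−2)) is tangent when its distance from (0, 0) is √10:
(2m − (−4))² = 10(m² + 1)
3m² − 8m − 3 = 0, so m = 3 or m = −1/3.
With m = 3: 3x − y = −10. With m = −1/3: x + 3y = 10.

3x − y = −10 and x + 3y = 10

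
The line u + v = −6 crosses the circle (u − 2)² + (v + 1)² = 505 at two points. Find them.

(−17, 11) and (14, −20)

Substitute v = −u − 6:
2u² + 6u − 476 = 0  ⟹  u² + 3u − 238 = 0
u = 14 or u = −17, giving (14, −20) and (−17, 11).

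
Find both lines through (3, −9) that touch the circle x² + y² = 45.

A line y − (−9) = m(x − (3)) is tangent when its distance from (0, 0) is 3√5:
(−3m − (9))² = 45(m² + 1)
2m² − 3m − 2 = 0, so m = 2 or m = −1/2.
Through (3, −9) these give 2x − y = 15 and x + 2y = −15.

2x − y = 15 and x + 2y = −15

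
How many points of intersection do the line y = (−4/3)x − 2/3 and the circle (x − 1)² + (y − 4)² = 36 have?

Substituting the line into the circle gives 25x² + 94x − 119 = 0.
Discriminant = (94)² − 4·25·(−119) = 20736 > 0.
Two real roots: the line is a secant.

2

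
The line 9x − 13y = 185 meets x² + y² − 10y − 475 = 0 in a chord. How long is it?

The distance from (0, 5) to the line is 250/√250, and r² = 500.
Chord = 2√(r² − d²) = 2·√(250) = 10√10.

10√10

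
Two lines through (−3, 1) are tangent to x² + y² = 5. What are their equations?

2x + y = −5 and x − 2y = −5

A line y − (1) = m(x − (−3)) is tangent when its distance from (0, 0) is √5:
[m·(3) − (−1)]² = 5(m² + 1)
2m² + 3m − 2 = 0, so m = −2 or m = 1/2.
Through (−3, 1) these give 2x + y = −5 and x − 2y = −5.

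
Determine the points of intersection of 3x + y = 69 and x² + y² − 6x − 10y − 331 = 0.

(17, 18) and (22, 3)

From the line, y = −3x + 69. Substituting:
10x² − 390x + 3740 = 0  ⟹  x² − 39x + 374 = 0
x = 22 or x = 17, giving (22, 3) and (17, 18).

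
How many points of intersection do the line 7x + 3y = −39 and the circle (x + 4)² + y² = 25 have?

2

Substituting the line into the circle gives 58x² + 618x + 1440 = 0.
Δ = 381924 − 334080 = 47844.
Two real roots: the line is a secant.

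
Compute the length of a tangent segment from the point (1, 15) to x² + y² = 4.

The centre is (0, 0) and r = 2. The square of the distance from P to the centre is 1 + 225 = 226.
Power of the point: PT² = |PO|² − r² = 222, so PT = √222.

√222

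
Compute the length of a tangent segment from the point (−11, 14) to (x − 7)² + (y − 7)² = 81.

With centre O = (7, 7), |OP|² = 373 and r² = 81.
By the tangent–radius right angle, tangent length = √(|PO|² − r²) = √292 = 2√73.

2√73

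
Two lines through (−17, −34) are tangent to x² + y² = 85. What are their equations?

Write the tangent as mx − y + (−34 − m·(−17)) = 0 and set its distance from the centre to √85:
(17m − (34))² = 85(m² + 1)
12m² − 68m + 63 = 0, so m = 7/6 or m = 9/2.
Through (−17, −34) these give 7x − 6y = 85 and 9x − 2y = −85.

7x − 6y = 85 and 9x − 2y = −85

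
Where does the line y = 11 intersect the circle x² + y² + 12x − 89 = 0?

(−8, 11) and (−4, 11)

From the line, y = 11. Substituting:
x² + 12x + 32 = 0
x = −4 or x = −8, giving (−4, 11) and (−8, 11).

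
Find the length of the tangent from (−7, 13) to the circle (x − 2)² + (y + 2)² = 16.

The centre is (2, −2) and r = 4. The square of the distance from P to the centre is 81 + 225 = 306.
By the tangent–radius right angle, tangent length = √(|PO|² − r²) = √290.

√290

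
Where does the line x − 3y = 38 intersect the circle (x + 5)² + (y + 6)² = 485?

Substitute y = (−38 + x)/3:
10x² + 50x − 3740 = 0  ⟹  x² + 5x − 374 = 0
x = 17 or x = −22, giving (17, −7) and (−22, −20).

(−22, −20) and (17, −7)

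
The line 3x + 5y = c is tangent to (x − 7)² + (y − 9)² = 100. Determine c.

c = 66 ± 10√34

The line touches the circle iff its distance from (7, 9) is 10:
|3·7 + 5·9 − c| / √34 = 10
|c − (66)| = 10√34.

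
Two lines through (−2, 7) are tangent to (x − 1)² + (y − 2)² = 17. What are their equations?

4x − y = −15 and x + 4y = 26

Let a tangent through (−2, 7) have slope m. Its distance from (1, 2) must equal √17:
(3m − (−5))² = 17(m² + 1)
4m² − 15m − 4 = 0, so m = 4 or m = −1/4.
Through (−2, 7) these give 4x − y = −15 and x + 4y = 26.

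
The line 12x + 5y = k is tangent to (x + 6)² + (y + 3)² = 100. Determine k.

k = −217 or k = 43

The line touches the circle iff its distance from (−6, −3) is 10:
|12·(−6) + 5·(−3) − k| / √169 = 10
|k − (−87)| = 10·13, so k = 43 or k = −217.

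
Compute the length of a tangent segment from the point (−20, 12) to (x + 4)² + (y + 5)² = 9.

The centre is (−4, −5) and r = 3. The square of the distance from P to the centre is 256 + 289 = 545.
By the tangent–radius right angle, tangent length = √(|PO|² − r²) = √536 = 2√134.

2√134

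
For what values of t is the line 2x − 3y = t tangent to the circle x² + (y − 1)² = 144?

t = −3 ± 12√13

Tangency holds when the distance from the centre (0, 1) to the line equals the radius 12:
|2·0 − 3·1 − t| / √13 = 12
|t − (−3)| = 12√13.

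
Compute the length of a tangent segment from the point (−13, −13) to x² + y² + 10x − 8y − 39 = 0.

√273

Centre (−5, 4), r² = 80. |PO|² = (−8)² + (−17)² = 353.
The tangent meets the radius at right angles, so tangent² = |PO|² − r² = 353 − 80 = 273.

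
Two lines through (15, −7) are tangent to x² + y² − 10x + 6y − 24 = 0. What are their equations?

A line y − (−7) = m(x − (15)) is tangent when its distance from (5, −3) is √58:
[m·(−10) − (4)]² = 58(m² + 1)
21m² + 40m − 21 = 0, so m = 3/7 or m = −7/3.
Through (15, −7) these give 3x − 7y = 94 and 7x + 3y = 84.

3x − 7y = 94 and 7x + 3y = 84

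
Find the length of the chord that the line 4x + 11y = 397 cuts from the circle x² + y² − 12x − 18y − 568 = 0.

The distance from (6, 9) to the line is 274/√137, and r² = 685.
Half the chord is √(r² − d²) = √(137), so the full chord is 2√137.

2√137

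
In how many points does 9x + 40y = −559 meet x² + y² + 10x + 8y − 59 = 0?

2

Centre (−5, −4), r² = 100. Distance² from centre to line = (354)²/1681 = 125316/1681.
Since d² < r², the line cuts the circle twice.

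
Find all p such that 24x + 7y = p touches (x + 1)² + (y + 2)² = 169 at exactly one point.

p = −363 or p = 287

The line touches the circle iff its distance from (−1, −2) is 13:
|24·(−1) + 7·(−2) − p| / √625 = 13
|p − (−38)| = 13·25, so p = 287 or p = −363.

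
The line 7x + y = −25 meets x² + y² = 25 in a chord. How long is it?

The distance from (0, 0) to the line is 25/√50, and r² = 25.
Chord = 2√(r² − d²) = 2·√(25/2) = 5√2.

5√2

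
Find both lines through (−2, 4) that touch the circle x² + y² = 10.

A line y − (4) = m(x − (−2)) is tangent when its distance from (0, 0) is √10:
(2m − (−4))² = 10(m² + 1)
3m² − 8m − 3 = 0, so m = −1/3 or m = 3.
With m = −1/3: x + 3y = 10. With m = 3: 3x − y = −10.

x + 3y = 10 and 3x − y = −10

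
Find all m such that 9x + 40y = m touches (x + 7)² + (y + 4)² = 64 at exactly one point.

m = −551 or m = 105

Tangency holds when the distance from the centre (−7, −4) to the line equals the radius 8:
|9·(−7) + 40·(−4) − m| / √1681 = 8
|m − (−223)| = 8·41, so m = 105 or m = −551.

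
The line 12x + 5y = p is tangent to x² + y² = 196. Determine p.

Tangency holds when the distance from the centre (0, 0) to the line equals the radius 14:
|12·0 + 5·0 − p| / √169 = 14
|p| = 14·13, so p = 182 or p = −182.

p = −182 or p = 182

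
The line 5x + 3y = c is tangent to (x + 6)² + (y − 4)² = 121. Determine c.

c = −18 ± 11√34

The line touches the circle iff its distance from (−6, 4) is 11:
|5·(−6) + 3·4 − c| / √34 = 11
|c − (−18)| = 11√34.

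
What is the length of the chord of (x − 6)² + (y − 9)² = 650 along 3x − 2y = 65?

Express y = (−65 + 3x)/2 and substitute into the circle:
13x² − 546x + 4433 = 0  ⟹  x² − 42x + 341 = 0
x = 31 or x = 11, giving (31, 14) and (11, −16).
|(31, 14) − (11, −16)| = √((20)² + (30)²) = 10√13.

10√13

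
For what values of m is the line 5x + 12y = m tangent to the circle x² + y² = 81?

m = −117 or m = 117

For a tangent, require d(centre, line) = r = 9.
|5·0 + 12·0 − m| / √169 = 9
|m| = 9·13, so m = 117 or m = −117.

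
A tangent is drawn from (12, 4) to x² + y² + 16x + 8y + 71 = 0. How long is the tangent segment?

Centre (−8, −4), r² = 9. |PO|² = (20)² + (8)² = 464.
The tangent meets the radius at right angles, so tangent² = |PO|² − r² = 464 − 9 = 455.

√455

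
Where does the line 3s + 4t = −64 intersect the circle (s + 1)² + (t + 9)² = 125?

(−12, −7) and (4, −19)

From the line, t = (−64 − 3s)/4. Substituting:
25s² + 200s − 1200 = 0  ⟹  s² + 8s − 48 = 0
s = 4 or s = −12, giving (4, −19) and (−12, −7).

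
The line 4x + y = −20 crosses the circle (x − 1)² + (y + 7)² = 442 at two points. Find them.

From the line, y = −4x − 20. Substituting:
17x² + 102x − 272 = 0  ⟹  x² + 6x − 16 = 0
x = 2 or x = −8, giving (2, −28) and (−8, 12).

(−8, 12) and (2, −28)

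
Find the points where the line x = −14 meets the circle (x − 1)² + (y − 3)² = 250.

The line gives x = −14. Substituting into the circle:
y² − 6y − 16 = 0
y = 8 or y = −2, giving (−14, 8) and (−14, −2).

(−14, −2) and (−14, 8)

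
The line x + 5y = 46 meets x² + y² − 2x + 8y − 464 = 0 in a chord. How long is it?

The distance from (1, −4) to the line is 65/√26, and r² = 481.
Half the chord is √(r² − d²) = √(637/2), so the full chord is 7√26.

7√26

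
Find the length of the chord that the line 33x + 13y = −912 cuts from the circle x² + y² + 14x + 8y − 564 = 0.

The distance from (−7, −4) to the line is 629/√1258, and r² = 629.
Chord = 2√(r² − d²) = 2·√(629/2) = √1258.

√1258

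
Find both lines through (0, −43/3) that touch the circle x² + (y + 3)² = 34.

5x − 3y = 43 and 5x + 3y = −43

A line y − (−43/3) = m(x − (0)) is tangent when its distance from (0, −3) is √34:
(0m − (34/3))² = 34(m² + 1)
9m² − 25 = 0, so m = 5/3 or m = −5/3.
With m = 5/3: 5x − 3y = 43. With m = −5/3: 5x + 3y = −43.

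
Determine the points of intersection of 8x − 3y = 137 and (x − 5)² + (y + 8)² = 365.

(7, −27) and (19, 5)

Express y = (−137 + 8x)/3 and substitute into the circle:
73x² − 1898x + 9709 = 0  ⟹  x² − 26x + 133 = 0
x = 19 or x = 7, giving (19, 5) and (7, −27).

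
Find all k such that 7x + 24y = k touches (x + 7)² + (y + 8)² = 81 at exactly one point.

The line touches the circle iff its distance from (−7, −8) is 9:
|7·(−7) + 24·(−8) − k| / √625 = 9
|k − (−241)| = 9·25, so k = −16 or k = −466.

k = −466 or k = −16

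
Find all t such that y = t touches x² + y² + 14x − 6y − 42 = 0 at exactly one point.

The line touches the circle iff its distance from (−7, 3) is 10:
|0·(−7) + 1·3 − t| / √1 = 10
|t − (3)| = 10, so t = 13 or t = −7.

t = −7 or t = 13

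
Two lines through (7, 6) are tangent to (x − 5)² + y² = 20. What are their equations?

x − 2y = −5 and 2x + y = 20

Let a tangent through (7, 6) have slope m. Its distance from (5, 0) must equal 2√5:
[m·(−2) − (−6)]² = 20(m² + 1)
2m² + 3m − 2 = 0, so m = 1/2 or m = −2.
Through (7, 6) these give x − 2y = −5 and 2x + y = 20.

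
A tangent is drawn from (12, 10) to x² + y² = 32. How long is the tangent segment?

2√53

With centre O = (0, 0), |OP|² = 244 and r² = 32.
Power of the point: PT² = |PO|² − r² = 212, so PT = 2√53.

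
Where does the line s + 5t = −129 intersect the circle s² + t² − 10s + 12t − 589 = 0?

Substitute t = (−129 − s)/5:
26s² − 52s − 5824 = 0  ⟹  s² − 2s − 224 = 0
s = 16 or s = −14, giving (16, −29) and (−14, −23).

(−14, −23) and (16, −29)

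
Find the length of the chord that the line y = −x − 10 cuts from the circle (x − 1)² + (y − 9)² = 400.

20√2

Centre (1, 9), r² = 400. Perpendicular distance d from centre to line = |20| / √2 = 20/√2.
Half the chord is √(r² − d²) = √(200), so the full chord is 20√2.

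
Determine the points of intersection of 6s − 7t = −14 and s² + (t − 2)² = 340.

Substitute t = (14 + 6s)/7:
85s² − 16660 = 0  ⟹  s² − 196 = 0
s = 14 or s = −14, giving (14, 14) and (−14, −10).

(−14, −10) and (14, 14)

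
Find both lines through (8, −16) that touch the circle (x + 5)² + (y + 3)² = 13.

A line y − (−16) = m(x − (8)) is tangent when its distance from (−5, −3) is √13:
(−13m − (13))² = 13(m² + 1)
6m² + 13m + 6 = 0, so m = −2/3 or m = −3/2.
With m = −2/3: 2x + 3y = −32. With m = −3/2: 3x + 2y = −8.

2x + 3y = −32 and 3x + 2y = −8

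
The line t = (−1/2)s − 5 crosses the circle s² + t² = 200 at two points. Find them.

From the line, t = (−10 − s)/2. Substituting:
5s² + 20s − 700 = 0  ⟹  s² + 4s − 140 = 0
s = 10 or s = −14, giving (10, −10) and (−14, 2).

(−14, 2) and (10, −10)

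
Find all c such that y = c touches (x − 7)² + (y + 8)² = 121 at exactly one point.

c = −19 or c = 3

The line touches the circle iff its distance from (7, −8) is 11:
|0·7 + 1·(−8) − c| / √1 = 11
|c − (−8)| = 11, so c = 3 or c = −19.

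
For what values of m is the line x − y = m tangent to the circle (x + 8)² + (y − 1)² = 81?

m = −9 ± 9√2

The line touches the circle iff its distance from (−8, 1) is 9:
|1·(−8) − 1·1 − m| / √2 = 9
|m − (−9)| = 9√2.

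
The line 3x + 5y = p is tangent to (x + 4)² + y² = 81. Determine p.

p = −12 ± 9√34

Tangency holds when the distance from the centre (−4, 0) to the line equals the radius 9:
|3·(−4) + 5·0 − p| / √34 = 9
|p − (−12)| = 9√34.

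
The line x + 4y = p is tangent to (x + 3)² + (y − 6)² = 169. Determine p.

p = 21 ± 13√17

The line touches the circle iff its distance from (−3, 6) is 13:
|1·(−3) + 4·6 − p| / √17 = 13
|p − (21)| = 13√17.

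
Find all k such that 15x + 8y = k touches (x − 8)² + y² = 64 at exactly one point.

For a tangent, require d(centre, line) = r = 8.
|15·8 + 8·0 − k| / √289 = 8
|k − (120)| = 8·17, so k = 256 or k = −16.

k = −16 or k = 256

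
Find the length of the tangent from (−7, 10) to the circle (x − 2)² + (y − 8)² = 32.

With centre O = (2, 8), |OP|² = 85 and r² = 32.
Power of the point: PT² = |PO|² − r² = 53, so PT = √53.

√53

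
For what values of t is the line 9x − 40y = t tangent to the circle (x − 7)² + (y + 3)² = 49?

t = −104 or t = 470

Tangency holds when the distance from the centre (7, −3) to the line equals the radius 7:
|9·7 − 40·(−3) − t| / √1681 = 7
|t − (183)| = 7·41, so t = 470 or t = −104.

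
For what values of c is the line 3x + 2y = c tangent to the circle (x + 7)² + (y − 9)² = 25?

For a tangent, require d(centre, line) = r = 5.
|3·(−7) + 2·9 − c| / √13 = 5
|c − (−3)| = 5√13.

c = −3 ± 5√13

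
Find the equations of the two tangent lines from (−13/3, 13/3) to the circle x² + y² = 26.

Write the tangent as mx − y + (13/3 − m·(−13/3)) = 0 and set its distance from the centre to √26:
[m·(13/3) − (−13/3)]² = 26(m² + 1)
5m² − 26m + 5 = 0, so m = 5 or m = 1/5.
With m = 5: 5x − y = −26. With m = 1/5: x − 5y = −26.

5x − y = −26 and x − 5y = −26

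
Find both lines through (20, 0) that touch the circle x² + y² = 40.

A line y − (0) = m(x − (20)) is tangent when its distance from (0, 0) is 2√10:
[m·(−20) − (0)]² = 40(m² + 1)
9m² − 1 = 0, so m = −1/3 or m = 1/3.
Through (20, 0) these give x + 3y = 20 and x − 3y = 20.

x + 3y = 20 and x − 3y = 20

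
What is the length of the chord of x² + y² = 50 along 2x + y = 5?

6√5

Centre (0, 0), r² = 50. Perpendicular distance d from centre to line = |−5| / √5 = 5/√5.
Chord = 2√(r² − d²) = 2·√(45) = 6√5.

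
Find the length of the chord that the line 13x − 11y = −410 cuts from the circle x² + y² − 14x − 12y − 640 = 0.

Centre (7, 6), r² = 725. Perpendicular distance d from centre to line = |435| / √290 = 435/√290.
Chord = 2√(r² − d²) = 2·√(145/2) = √290.

√290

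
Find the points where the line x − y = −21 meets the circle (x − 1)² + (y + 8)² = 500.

(−19, 2) and (−9, 12)

Express y = x + 21 and substitute into the circle:
2x² + 56x + 342 = 0  ⟹  x² + 28x + 171 = 0
x = −9 or x = −19, giving (−9, 12) and (−19, 2).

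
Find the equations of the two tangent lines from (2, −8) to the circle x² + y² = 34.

3x + 5y = −34 and 5x − 3y = 34

Write the tangent as mx − y + (−8 − m·(2)) = 0 and set its distance from the centre to √34:
[m·(−2) − (8)]² = 34(m² + 1)
15m² − 16m − 15 = 0, so m = −3/5 or m = 5/3.
With m = −3/5: 3x + 5y = −34. With m = 5/3: 5x − 3y = 34.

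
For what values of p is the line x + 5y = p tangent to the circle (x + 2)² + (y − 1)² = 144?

p = 3 ± 12√26

For a tangent, require d(centre, line) = r = 12.
|1·(−2) + 5·1 − p| / √26 = 12
|p − (3)| = 12√26.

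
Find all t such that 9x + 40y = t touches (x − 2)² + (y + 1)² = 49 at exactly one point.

t = −309 or t = 265

The line touches the circle iff its distance from (2, −1) is 7:
|9·2 + 40·(−1) − t| / √1681 = 7
|t − (−22)| = 7·41, so t = 265 or t = −309.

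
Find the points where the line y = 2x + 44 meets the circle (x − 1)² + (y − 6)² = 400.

From the line, y = 2x + 44. Substituting:
5x² + 150x + 1045 = 0  ⟹  x² + 30x + 209 = 0
x = −11 or x = −19, giving (−11, 22) and (−19, 6).

(−19, 6) and (−11, 22)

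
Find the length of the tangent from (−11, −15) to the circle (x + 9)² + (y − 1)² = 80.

6√5

Centre (−9, 1), r² = 80. |PO|² = (−2)² + (−16)² = 260.
By the tangent–radius right angle, tangent length = √(|PO|² − r²) = √180 = 6√5.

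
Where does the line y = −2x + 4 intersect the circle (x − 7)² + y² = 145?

(−2, 8) and (8, −12)

From the line, y = −2x + 4. Substituting:
5x² − 30x − 80 = 0  ⟹  x² − 6x − 16 = 0
x = 8 or x = −2, giving (8, −12) and (−2, 8).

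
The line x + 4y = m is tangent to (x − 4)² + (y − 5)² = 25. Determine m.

m = 24 ± 5√17

The line touches the circle iff its distance from (4, 5) is 5:
|1·4 + 4·5 − m| / √17 = 5
|m − (24)| = 5√17.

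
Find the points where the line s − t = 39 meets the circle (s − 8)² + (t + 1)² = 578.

(15, −24) and (31, −8)

Substitute t = s − 39:
2s² − 92s + 930 = 0  ⟹  s² − 46s + 465 = 0
s = 31 or s = 15, giving (31, −8) and (15, −24).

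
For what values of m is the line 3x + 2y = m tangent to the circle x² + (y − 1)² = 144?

m = 2 ± 12√13

For a tangent, require d(centre, line) = r = 12.
|3·0 + 2·1 − m| / √13 = 12
|m − (2)| = 12√13.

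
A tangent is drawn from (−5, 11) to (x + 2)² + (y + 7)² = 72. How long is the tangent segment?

3√29

With centre O = (−2, −7), |OP|² = 333 and r² = 72.
By the tangent–radius right angle, tangent length = √(|PO|² − r²) = √261 = 3√29.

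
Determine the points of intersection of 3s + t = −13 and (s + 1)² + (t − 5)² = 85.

(−8, 11) and (−3, −4)

Express t = −3s − 13 and substitute into the circle:
10s² + 110s + 240 = 0  ⟹  s² + 11s + 24 = 0
s = −3 or s = −8, giving (−3, −4) and (−8, 11).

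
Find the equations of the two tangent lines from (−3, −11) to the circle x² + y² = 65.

4x − 7y = 65 and 7x + 4y = −65

Write the tangent as mx − y + (−11 − m·(−3)) = 0 and set its distance from the centre to √65:
(3m − (11))² = 65(m² + 1)
28m² + 33m − 28 = 0, so m = 4/7 or m = −7/4.
Through (−3, −11) these give 4x − 7y = 65 and 7x + 4y = −65.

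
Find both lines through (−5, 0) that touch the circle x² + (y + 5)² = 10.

Write the tangent as mx − y + (0 − m·(−5)) = 0 and set its distance from the centre to √10:
[m·(5) − (−5)]² = 10(m² + 1)
3m² + 10m + 3 = 0, so m = −1/3 or m = −3.
With m = −1/3: x + 3y = −5. With m = −3: 3x + y = −15.

x + 3y = −5 and 3x + y = −15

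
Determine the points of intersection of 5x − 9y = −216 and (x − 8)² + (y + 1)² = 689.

(−9, 19) and (0, 24)

Express y = (216 + 5x)/9 and substitute into the circle:
106x² + 954x = 0  ⟹  x² + 9x = 0
x = 0 or x = −9, giving (0, 24) and (−9, 19).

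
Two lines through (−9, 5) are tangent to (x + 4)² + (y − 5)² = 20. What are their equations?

Let a tangent through (−9, 5) have slope m. Its distance from (−4, 5) must equal 2√5:
(5m − (0))² = 20(m² + 1)
m² − 4 = 0, so m = −2 or m = 2.
Through (−9, 5) these give 2x + y = −13 and 2x − y = −23.

2x + y = −13 and 2x − y = −23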